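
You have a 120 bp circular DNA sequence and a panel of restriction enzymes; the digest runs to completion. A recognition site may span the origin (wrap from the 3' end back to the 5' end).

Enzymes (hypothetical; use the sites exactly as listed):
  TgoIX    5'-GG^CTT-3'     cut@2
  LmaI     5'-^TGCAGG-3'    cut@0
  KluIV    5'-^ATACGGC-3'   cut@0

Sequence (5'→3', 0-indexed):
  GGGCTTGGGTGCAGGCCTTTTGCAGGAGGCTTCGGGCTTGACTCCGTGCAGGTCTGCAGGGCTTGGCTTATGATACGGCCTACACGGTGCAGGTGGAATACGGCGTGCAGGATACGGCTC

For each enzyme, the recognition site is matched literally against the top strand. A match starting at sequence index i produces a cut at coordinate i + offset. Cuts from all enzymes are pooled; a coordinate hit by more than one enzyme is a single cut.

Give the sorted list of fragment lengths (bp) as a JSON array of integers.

[5,6,6,6,7,7,8,8,9,10,10,11,12,15]

Site scan:
  TgoIX (GGCTT, off=2): starts [1, 27, 34, 59, 64] → cuts [3, 29, 36, 61, 66]
  LmaI (TGCAGG, off=0): starts [9, 20, 46, 54, 87, 105] → cuts [9, 20, 46, 54, 87, 105]
  KluIV (ATACGGC, off=0): starts [72, 97, 111] → cuts [72, 97, 111]

Pooled cuts: [3, 9, 20, 29, 36, 46, 54, 61, 66, 72, 87, 97, 105, 111]

Fragment lengths:
  3→9: 6 bp
  9→20: 11 bp
  20→29: 9 bp
  29→36: 7 bp
  36→46: 10 bp
  46→54: 8 bp
  54→61: 7 bp
  61→66: 5 bp
  66→72: 6 bp
  72→87: 15 bp
  87→97: 10 bp
  97→105: 8 bp
  105→111: 6 bp
  111→3 (wrap): 120-111+3 = 12 bp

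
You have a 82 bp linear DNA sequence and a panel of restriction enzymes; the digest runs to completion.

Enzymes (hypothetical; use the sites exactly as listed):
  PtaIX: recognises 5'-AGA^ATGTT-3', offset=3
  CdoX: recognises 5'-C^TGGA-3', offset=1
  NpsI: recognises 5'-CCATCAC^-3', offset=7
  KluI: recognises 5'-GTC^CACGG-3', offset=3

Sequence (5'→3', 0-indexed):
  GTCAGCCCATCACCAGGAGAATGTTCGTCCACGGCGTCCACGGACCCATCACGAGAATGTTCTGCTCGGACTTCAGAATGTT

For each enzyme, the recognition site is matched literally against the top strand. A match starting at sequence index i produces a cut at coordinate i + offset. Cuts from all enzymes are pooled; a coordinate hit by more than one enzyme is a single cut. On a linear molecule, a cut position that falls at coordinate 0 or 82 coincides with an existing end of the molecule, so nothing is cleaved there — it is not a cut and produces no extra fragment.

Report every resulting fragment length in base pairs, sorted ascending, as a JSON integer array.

Scan for sites:
  PtaIX AGAATGTT/3: at [17, 53, 74] ⇒ [20, 56, 77]
  CdoX (CTGGA, off=1): no sites
  NpsI CCATCAC/7: at [6, 45] ⇒ [13, 52]
  KluI GTCCACGG/3: at [26, 35] ⇒ [29, 38]

Pooled cuts: [13, 20, 29, 38, 52, 56, 77]

Fragment lengths:
  [0,13): 13 bp
  [13,20): 7 bp
  [20,29): 9 bp
  [29,38): 9 bp
  [38,52): 14 bp
  [52,56): 4 bp
  [56,77): 21 bp
  [77,82): 5 bp

[4,5,7,9,9,13,14,21]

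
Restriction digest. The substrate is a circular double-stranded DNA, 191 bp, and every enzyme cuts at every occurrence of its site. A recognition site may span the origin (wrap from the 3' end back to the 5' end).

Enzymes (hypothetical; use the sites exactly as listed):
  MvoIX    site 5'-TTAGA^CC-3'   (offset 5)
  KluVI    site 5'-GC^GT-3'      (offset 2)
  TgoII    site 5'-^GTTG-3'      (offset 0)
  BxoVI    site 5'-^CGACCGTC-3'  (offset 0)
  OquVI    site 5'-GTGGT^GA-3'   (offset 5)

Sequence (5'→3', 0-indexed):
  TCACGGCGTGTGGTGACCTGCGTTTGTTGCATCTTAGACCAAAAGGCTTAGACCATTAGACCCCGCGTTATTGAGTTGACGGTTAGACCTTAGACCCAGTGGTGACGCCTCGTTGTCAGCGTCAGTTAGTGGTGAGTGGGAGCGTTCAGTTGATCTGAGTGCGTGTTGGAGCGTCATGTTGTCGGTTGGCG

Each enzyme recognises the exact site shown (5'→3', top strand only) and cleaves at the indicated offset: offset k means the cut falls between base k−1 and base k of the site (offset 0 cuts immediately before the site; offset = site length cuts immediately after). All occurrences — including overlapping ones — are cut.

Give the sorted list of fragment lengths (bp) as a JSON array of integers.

[2,4,5,5,6,6,7,7,7,7,8,8,8,8,8,9,9,10,13,13,13,14,14]

Per-enzyme occurrences:
  MvoIX TTAGACC/5: at [33, 47, 55, 82, 89] ⇒ [38, 52, 60, 87, 94]
  KluVI GCGT/2: at [5, 19, 64, 118, 141, 160, 170, 188] ⇒ [7, 21, 66, 120, 143, 162, 172, 190]
  TgoII GTTG/0: at [25, 74, 111, 148, 164, 177, 184] ⇒ [25, 74, 111, 148, 164, 177, 184]
  BxoVI (CGACCGTC, off=0): no sites
  OquVI GTGGTGA/5: at [9, 98, 128] ⇒ [14, 103, 133]

All cut coordinates (distinct, sorted): [7, 14, 21, 25, 38, 52, 60, 66, 74, 87, 94, 103, 111, 120, 133, 143, 148, 162, 164, 172, 177, 184, 190]

Fragments:
  7→14: 7 bp
  14→21: 7 bp
  21→25: 4 bp
  25→38: 13 bp
  38→52: 14 bp
  52→60: 8 bp
  60→66: 6 bp
  66→74: 8 bp
  74→87: 13 bp
  87→94: 7 bp
  94→103: 9 bp
  103→111: 8 bp
  111→120: 9 bp
  120→133: 13 bp
  133→143: 10 bp
  143→148: 5 bp
  148→162: 14 bp
  162→164: 2 bp
  164→172: 8 bp
  172→177: 5 bp
  177→184: 7 bp
  184→190: 6 bp
  190→7 (wrap): 191-190+7 = 8 bp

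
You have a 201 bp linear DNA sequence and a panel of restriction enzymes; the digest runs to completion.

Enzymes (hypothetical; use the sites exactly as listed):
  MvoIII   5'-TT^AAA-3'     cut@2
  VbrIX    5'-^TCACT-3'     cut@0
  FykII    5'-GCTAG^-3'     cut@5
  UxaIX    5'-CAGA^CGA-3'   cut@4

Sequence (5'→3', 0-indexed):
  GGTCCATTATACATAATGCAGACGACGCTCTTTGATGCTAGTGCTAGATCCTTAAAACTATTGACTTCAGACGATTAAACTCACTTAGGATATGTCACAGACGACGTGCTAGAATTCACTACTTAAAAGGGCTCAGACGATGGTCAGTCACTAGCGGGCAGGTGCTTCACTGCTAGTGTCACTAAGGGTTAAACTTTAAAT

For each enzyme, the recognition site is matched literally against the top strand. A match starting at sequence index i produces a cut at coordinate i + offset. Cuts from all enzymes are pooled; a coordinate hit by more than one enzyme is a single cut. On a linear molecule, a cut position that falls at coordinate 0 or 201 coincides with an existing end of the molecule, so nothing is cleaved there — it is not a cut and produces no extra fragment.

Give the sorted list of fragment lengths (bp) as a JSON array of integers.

Per-enzyme occurrences:
  MvoIII TTAAA/2: at [51, 74, 122, 188, 195] ⇒ [53, 76, 124, 190, 197]
  VbrIX TCACT/0: at [80, 115, 147, 166, 178] ⇒ [80, 115, 147, 166, 178]
  FykII GCTAG/5: at [36, 42, 107, 171] ⇒ [41, 47, 112, 176]
  UxaIX CAGACGA/4: at [18, 67, 97, 133] ⇒ [22, 71, 101, 137]

All cut coordinates (distinct, sorted): [22, 41, 47, 53, 71, 76, 80, 101, 112, 115, 124, 137, 147, 166, 176, 178, 190, 197]

Fragments:
  [0,22): 22 bp
  [22,41): 19 bp
  [41,47): 6 bp
  [47,53): 6 bp
  [53,71): 18 bp
  [71,76): 5 bp
  [76,80): 4 bp
  [80,101): 21 bp
  [101,112): 11 bp
  [112,115): 3 bp
  [115,124): 9 bp
  [124,137): 13 bp
  [137,147): 10 bp
  [147,166): 19 bp
  [166,176): 10 bp
  [176,178): 2 bp
  [178,190): 12 bp
  [190,197): 7 bp
  [197,201): 4 bp

[2,3,4,4,5,6,6,7,9,10,10,11,12,13,18,19,19,21,22]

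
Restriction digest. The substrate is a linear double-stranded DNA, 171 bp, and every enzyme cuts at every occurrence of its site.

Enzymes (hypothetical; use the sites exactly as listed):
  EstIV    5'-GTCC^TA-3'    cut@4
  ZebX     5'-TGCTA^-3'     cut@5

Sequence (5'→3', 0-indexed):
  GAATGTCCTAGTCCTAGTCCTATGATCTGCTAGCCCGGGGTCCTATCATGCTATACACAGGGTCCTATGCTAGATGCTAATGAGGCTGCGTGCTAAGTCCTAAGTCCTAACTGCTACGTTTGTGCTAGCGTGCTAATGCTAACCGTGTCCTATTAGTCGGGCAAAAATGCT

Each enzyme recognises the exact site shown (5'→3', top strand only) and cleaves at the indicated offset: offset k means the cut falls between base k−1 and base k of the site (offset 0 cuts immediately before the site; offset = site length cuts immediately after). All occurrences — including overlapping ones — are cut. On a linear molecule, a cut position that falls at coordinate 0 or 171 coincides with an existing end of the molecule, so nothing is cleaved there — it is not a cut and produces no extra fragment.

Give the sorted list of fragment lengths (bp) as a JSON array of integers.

Scan for sites:
  EstIV (GTCCTA, off=4): starts [4, 10, 16, 39, 61, 96, 103, 146] → cuts [8, 14, 20, 43, 65, 100, 107, 150]
  ZebX (TGCTA, off=5): starts [27, 48, 67, 74, 90, 111, 122, 130, 136] → cuts [32, 53, 72, 79, 95, 116, 127, 135, 141]

All cut coordinates (distinct, sorted): [8, 14, 20, 32, 43, 53, 65, 72, 79, 95, 100, 107, 116, 127, 135, 141, 150]

Fragments:
  [0,8): 8 bp
  [8,14): 6 bp
  [14,20): 6 bp
  [20,32): 12 bp
  [32,43): 11 bp
  [43,53): 10 bp
  [53,65): 12 bp
  [65,72): 7 bp
  [72,79): 7 bp
  [79,95): 16 bp
  [95,100): 5 bp
  [100,107): 7 bp
  [107,116): 9 bp
  [116,127): 11 bp
  [127,135): 8 bp
  [135,141): 6 bp
  [141,150): 9 bp
  [150,171): 21 bp

[5,6,6,6,7,7,7,8,8,9,9,10,11,11,12,12,16,21]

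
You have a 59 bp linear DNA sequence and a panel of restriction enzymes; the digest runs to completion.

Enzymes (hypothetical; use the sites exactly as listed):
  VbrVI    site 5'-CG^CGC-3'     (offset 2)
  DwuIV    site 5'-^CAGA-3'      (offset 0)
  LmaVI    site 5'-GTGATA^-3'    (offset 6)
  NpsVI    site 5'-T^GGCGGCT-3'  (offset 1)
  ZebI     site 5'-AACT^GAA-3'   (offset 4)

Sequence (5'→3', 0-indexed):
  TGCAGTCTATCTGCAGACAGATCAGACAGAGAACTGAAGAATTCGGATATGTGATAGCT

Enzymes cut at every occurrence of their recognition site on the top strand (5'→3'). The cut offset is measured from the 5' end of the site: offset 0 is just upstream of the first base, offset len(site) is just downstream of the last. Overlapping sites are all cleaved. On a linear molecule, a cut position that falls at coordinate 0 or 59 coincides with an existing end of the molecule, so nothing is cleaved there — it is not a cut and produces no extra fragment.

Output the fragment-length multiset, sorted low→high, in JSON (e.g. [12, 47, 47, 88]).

Scan for sites:
  VbrVI (CGCGC, off=2): no sites
  DwuIV (CAGA, off=0): starts [13, 17, 22, 26] → cuts [13, 17, 22, 26]
  LmaVI (GTGATA, off=6): starts [50] → cuts [56]
  NpsVI (TGGCGGCT, off=1): no sites
  ZebI (AACTGAA, off=4): starts [31] → cuts [35]

Pooled cuts: [13, 17, 22, 26, 35, 56]

Fragment lengths:
  [0,13): 13 bp
  [13,17): 4 bp
  [17,22): 5 bp
  [22,26): 4 bp
  [26,35): 9 bp
  [35,56): 21 bp
  [56,59): 3 bp

[3,4,4,5,9,13,21]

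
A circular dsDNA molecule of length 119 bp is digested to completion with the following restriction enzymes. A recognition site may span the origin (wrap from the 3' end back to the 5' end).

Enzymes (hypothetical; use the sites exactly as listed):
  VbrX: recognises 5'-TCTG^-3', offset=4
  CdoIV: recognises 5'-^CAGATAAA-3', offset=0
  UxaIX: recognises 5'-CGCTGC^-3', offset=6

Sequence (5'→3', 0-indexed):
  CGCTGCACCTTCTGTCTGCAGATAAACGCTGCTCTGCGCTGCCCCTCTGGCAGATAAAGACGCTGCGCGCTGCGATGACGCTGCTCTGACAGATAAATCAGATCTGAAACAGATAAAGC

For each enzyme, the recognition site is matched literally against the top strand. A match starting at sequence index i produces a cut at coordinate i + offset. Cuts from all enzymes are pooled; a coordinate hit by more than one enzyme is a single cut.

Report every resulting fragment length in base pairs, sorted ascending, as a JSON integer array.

Per-enzyme occurrences:
  VbrX (TCTG, off=4): starts [10, 14, 32, 45, 84, 102] → cuts [14, 18, 36, 49, 88, 106]
  CdoIV (CAGATAAA, off=0): starts [18, 50, 89, 109] → cuts [18, 50, 89, 109]
  UxaIX (CGCTGC, off=6): starts [0, 26, 36, 60, 67, 78] → cuts [6, 32, 42, 66, 73, 84]

Pooled cuts: [6, 14, 18, 32, 36, 42, 49, 50, 66, 73, 84, 88, 89, 106, 109]

Fragments:
  6→14: 8 bp
  14→18: 4 bp
  18→32: 14 bp
  32→36: 4 bp
  36→42: 6 bp
  42→49: 7 bp
  49→50: 1 bp
  50→66: 16 bp
  66→73: 7 bp
  73→84: 11 bp
  84→88: 4 bp
  88→89: 1 bp
  89→106: 17 bp
  106→109: 3 bp
  109→6 (wrap): 119-109+6 = 16 bp

[1,1,3,4,4,4,6,7,7,8,11,14,16,16,17]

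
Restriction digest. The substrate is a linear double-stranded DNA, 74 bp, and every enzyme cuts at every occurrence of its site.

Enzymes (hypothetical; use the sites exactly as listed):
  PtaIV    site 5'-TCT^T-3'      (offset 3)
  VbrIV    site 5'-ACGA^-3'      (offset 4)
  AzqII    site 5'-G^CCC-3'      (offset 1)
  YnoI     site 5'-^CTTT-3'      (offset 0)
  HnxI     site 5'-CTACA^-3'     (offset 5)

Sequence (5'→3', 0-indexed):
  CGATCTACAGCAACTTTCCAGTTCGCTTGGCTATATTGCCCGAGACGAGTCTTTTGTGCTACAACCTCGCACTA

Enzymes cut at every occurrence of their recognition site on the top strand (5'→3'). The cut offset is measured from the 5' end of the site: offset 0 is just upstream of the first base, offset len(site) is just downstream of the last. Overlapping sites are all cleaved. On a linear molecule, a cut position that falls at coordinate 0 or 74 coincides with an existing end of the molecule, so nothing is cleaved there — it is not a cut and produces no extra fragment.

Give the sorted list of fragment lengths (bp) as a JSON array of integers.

[2,2,4,9,10,11,11,25]

Per-enzyme occurrences:
  PtaIV (TCTT, off=3): starts [49] → cuts [52]
  VbrIV (ACGA, off=4): starts [44] → cuts [48]
  AzqII (GCCC, off=1): starts [37] → cuts [38]
  YnoI (CTTT, off=0): starts [13, 50] → cuts [13, 50]
  HnxI (CTACA, off=5): starts [4, 58] → cuts [9, 63]

Pooled cuts: [9, 13, 38, 48, 50, 52, 63]

Fragments:
  [0,9): 9 bp
  [9,13): 4 bp
  [13,38): 25 bp
  [38,48): 10 bp
  [48,50): 2 bp
  [50,52): 2 bp
  [52,63): 11 bp
  [63,74): 11 bp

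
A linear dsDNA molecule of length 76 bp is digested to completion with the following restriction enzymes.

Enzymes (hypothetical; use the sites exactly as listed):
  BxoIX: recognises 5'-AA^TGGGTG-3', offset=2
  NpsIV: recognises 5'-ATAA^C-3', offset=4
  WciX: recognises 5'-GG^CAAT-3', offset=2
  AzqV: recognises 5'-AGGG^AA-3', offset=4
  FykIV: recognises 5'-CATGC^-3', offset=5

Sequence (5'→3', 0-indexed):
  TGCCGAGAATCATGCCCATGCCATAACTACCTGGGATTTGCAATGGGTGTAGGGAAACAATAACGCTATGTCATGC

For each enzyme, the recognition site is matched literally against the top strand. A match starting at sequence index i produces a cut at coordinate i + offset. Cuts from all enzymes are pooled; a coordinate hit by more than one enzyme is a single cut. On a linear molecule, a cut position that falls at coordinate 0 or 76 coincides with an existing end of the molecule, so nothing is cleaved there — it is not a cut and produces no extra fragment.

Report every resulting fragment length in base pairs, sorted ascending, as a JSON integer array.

[5,6,9,11,13,15,17]

Site scan:
  BxoIX (AATGGGTG, off=2): starts [41] → cuts [43]
  NpsIV (ATAAC, off=4): starts [22, 59] → cuts [26, 63]
  WciX (GGCAAT, off=2): no sites
  AzqV (AGGGAA, off=4): starts [50] → cuts [54]
  FykIV (CATGC, off=5): starts [10, 16, 71] → cuts [15, 21] (position 76 is a terminus of the linear molecule — no cut)

Pooled cuts: [15, 21, 26, 43, 54, 63]

Fragment lengths:
  [0,15): 15 bp
  [15,21): 6 bp
  [21,26): 5 bp
  [26,43): 17 bp
  [43,54): 11 bp
  [54,63): 9 bp
  [63,76): 13 bp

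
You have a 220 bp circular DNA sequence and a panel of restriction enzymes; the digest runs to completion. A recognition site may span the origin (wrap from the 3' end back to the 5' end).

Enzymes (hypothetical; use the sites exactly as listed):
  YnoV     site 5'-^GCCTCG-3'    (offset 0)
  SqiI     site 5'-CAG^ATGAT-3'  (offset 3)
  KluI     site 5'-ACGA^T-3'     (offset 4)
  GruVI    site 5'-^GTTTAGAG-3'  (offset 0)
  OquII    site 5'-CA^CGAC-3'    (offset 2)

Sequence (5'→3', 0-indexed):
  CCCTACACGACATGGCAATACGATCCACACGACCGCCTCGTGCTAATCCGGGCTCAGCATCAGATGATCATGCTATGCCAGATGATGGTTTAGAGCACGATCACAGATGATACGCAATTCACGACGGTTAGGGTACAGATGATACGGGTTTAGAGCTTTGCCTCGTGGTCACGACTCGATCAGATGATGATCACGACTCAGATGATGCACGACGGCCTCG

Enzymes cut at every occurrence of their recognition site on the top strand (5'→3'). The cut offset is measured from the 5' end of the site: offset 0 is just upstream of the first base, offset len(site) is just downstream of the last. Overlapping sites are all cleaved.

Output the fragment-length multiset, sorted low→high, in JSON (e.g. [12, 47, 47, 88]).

Site scan:
  YnoV GCCTCG/0: at [34, 159, 214] ⇒ [34, 159, 214]
  SqiI CAGATGAT/3: at [60, 78, 103, 135, 180, 198] ⇒ [63, 81, 106, 138, 183, 201]
  KluI ACGAT/4: at [19, 96] ⇒ [23, 100]
  GruVI GTTTAGAG/0: at [87, 147] ⇒ [87, 147]
  OquII CACGAC/2: at [5, 27, 119, 169, 191, 207] ⇒ [7, 29, 121, 171, 193, 209]

All cut coordinates (distinct, sorted): [7, 23, 29, 34, 63, 81, 87, 100, 106, 121, 138, 147, 159, 171, 183, 193, 201, 209, 214]

Fragment lengths:
  7→23: 16 bp
  23→29: 6 bp
  29→34: 5 bp
  34→63: 29 bp
  63→81: 18 bp
  81→87: 6 bp
  87→100: 13 bp
  100→106: 6 bp
  106→121: 15 bp
  121→138: 17 bp
  138→147: 9 bp
  147→159: 12 bp
  159→171: 12 bp
  171→183: 12 bp
  183→193: 10 bp
  193→201: 8 bp
  201→209: 8 bp
  209→214: 5 bp
  214→7 (wrap): 220-214+7 = 13 bp

[5,5,6,6,6,8,8,9,10,12,12,12,13,13,15,16,17,18,29]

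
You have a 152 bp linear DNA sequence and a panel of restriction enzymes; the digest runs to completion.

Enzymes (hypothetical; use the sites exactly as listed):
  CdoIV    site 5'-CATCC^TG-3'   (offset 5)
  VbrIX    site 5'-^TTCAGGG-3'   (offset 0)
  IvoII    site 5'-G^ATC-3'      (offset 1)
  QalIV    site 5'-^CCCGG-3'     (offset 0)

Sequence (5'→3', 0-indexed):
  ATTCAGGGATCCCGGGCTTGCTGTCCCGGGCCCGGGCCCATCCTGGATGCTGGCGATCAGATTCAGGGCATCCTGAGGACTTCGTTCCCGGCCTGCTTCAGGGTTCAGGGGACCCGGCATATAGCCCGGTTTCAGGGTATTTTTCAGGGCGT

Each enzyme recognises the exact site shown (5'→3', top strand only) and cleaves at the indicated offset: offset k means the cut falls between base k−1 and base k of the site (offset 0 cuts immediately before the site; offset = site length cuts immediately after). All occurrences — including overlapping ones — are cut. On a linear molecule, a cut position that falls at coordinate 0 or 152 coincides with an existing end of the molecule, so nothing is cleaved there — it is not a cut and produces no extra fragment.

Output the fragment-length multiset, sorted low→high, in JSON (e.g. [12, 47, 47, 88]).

Per-enzyme occurrences:
  CdoIV CATCCTG/5: at [38, 68] ⇒ [43, 73]
  VbrIX TTCAGGG/0: at [1, 61, 96, 103, 130, 142] ⇒ [1, 61, 96, 103, 130, 142]
  IvoII GATC/1: at [7, 54] ⇒ [8, 55]
  QalIV CCCGG/0: at [10, 24, 30, 86, 112, 124] ⇒ [10, 24, 30, 86, 112, 124]

Pooled cuts: [1, 8, 10, 24, 30, 43, 55, 61, 73, 86, 96, 103, 112, 124, 130, 142]

Fragment lengths:
  [0,1): 1 bp
  [1,8): 7 bp
  [8,10): 2 bp
  [10,24): 14 bp
  [24,30): 6 bp
  [30,43): 13 bp
  [43,55): 12 bp
  [55,61): 6 bp
  [61,73): 12 bp
  [73,86): 13 bp
  [86,96): 10 bp
  [96,103): 7 bp
  [103,112): 9 bp
  [112,124): 12 bp
  [124,130): 6 bp
  [130,142): 12 bp
  [142,152): 10 bp

[1,2,6,6,6,7,7,9,10,10,12,12,12,12,13,13,14]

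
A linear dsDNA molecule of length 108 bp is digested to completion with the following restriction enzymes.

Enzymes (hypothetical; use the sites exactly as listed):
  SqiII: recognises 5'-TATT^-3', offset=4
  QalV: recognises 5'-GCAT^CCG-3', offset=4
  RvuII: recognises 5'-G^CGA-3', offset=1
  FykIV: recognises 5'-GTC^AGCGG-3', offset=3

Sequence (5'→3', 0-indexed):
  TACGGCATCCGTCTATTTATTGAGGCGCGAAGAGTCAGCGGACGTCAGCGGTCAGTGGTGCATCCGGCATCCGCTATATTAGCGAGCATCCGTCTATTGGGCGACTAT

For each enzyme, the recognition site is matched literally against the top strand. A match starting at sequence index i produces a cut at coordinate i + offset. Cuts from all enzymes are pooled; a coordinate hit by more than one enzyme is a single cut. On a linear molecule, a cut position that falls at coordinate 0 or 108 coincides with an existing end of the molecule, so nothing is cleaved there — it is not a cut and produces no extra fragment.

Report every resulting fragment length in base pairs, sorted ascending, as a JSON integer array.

[2,3,4,6,7,7,7,8,9,9,9,10,10,17]

Scan for sites:
  SqiII TATT/4: at [13, 17, 76, 94] ⇒ [17, 21, 80, 98]
  QalV GCATCCG/4: at [4, 59, 66, 85] ⇒ [8, 63, 70, 89]
  RvuII GCGA/1: at [26, 81, 100] ⇒ [27, 82, 101]
  FykIV GTCAGCGG/3: at [33, 43] ⇒ [36, 46]

All cut coordinates (distinct, sorted): [8, 17, 21, 27, 36, 46, 63, 70, 80, 82, 89, 98, 101]

Fragment lengths:
  [0,8): 8 bp
  [8,17): 9 bp
  [17,21): 4 bp
  [21,27): 6 bp
  [27,36): 9 bp
  [36,46): 10 bp
  [46,63): 17 bp
  [63,70): 7 bp
  [70,80): 10 bp
  [80,82): 2 bp
  [82,89): 7 bp
  [89,98): 9 bp
  [98,101): 3 bp
  [101,108): 7 bp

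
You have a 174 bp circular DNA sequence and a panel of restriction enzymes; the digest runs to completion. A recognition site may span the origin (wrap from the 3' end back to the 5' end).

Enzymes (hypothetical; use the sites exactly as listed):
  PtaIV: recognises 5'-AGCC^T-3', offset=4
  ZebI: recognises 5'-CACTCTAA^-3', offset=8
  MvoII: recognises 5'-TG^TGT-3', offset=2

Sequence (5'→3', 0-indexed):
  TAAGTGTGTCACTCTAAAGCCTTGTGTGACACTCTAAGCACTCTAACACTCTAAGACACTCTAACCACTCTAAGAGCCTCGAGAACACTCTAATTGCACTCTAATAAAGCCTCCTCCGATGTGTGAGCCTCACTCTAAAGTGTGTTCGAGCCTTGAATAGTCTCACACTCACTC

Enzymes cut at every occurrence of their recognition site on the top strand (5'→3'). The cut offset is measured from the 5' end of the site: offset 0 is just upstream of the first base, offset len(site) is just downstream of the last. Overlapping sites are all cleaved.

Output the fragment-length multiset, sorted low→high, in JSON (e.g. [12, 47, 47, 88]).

[3,3,4,4,5,7,8,8,9,9,9,10,10,10,11,11,13,15,25]

Scan for sites:
  PtaIV (AGCCT, off=4): starts [17, 74, 107, 125, 148] → cuts [21, 78, 111, 129, 152]
  ZebI (CACTCTAA, off=8): starts [9, 29, 38, 46, 56, 65, 85, 96, 130, 169] → cuts [3, 17, 37, 46, 54, 64, 73, 93, 104, 138]
  MvoII (TGTGT, off=2): starts [4, 22, 119, 140] → cuts [6, 24, 121, 142]

Pooled cuts: [3, 6, 17, 21, 24, 37, 46, 54, 64, 73, 78, 93, 104, 111, 121, 129, 138, 142, 152]

Fragment lengths:
  3→6: 3 bp
  6→17: 11 bp
  17→21: 4 bp
  21→24: 3 bp
  24→37: 13 bp
  37→46: 9 bp
  46→54: 8 bp
  54→64: 10 bp
  64→73: 9 bp
  73→78: 5 bp
  78→93: 15 bp
  93→104: 11 bp
  104→111: 7 bp
  111→121: 10 bp
  121→129: 8 bp
  129→138: 9 bp
  138→142: 4 bp
  142→152: 10 bp
  152→3 (wrap): 174-152+3 = 25 bp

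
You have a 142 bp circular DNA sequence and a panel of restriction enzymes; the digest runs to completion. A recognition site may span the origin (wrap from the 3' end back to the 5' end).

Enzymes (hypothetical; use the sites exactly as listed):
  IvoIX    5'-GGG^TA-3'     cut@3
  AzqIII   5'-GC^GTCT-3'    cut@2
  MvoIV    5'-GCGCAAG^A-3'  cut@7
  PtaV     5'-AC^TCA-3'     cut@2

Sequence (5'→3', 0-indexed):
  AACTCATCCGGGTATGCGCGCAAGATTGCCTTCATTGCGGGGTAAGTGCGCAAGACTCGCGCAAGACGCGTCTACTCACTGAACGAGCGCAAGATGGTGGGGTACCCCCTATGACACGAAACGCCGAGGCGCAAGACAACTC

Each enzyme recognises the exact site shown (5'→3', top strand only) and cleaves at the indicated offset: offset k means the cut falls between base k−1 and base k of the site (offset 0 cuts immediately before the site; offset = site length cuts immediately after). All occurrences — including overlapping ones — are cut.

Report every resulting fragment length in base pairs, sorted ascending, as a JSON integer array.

Per-enzyme occurrences:
  IvoIX GGGTA/3: at [9, 39, 99] ⇒ [12, 42, 102]
  AzqIII GCGTCT/2: at [67] ⇒ [69]
  MvoIV GCGCAAGA/7: at [17, 47, 58, 86, 128] ⇒ [24, 54, 65, 93, 135]
  PtaV ACTCA/2: at [1, 73, 138] ⇒ [3, 75, 140]

All cut coordinates (distinct, sorted): [3, 12, 24, 42, 54, 65, 69, 75, 93, 102, 135, 140]

Fragments:
  3→12: 9 bp
  12→24: 12 bp
  24→42: 18 bp
  42→54: 12 bp
  54→65: 11 bp
  65→69: 4 bp
  69→75: 6 bp
  75→93: 18 bp
  93→102: 9 bp
  102→135: 33 bp
  135→140: 5 bp
  140→3 (wrap): 142-140+3 = 5 bp

[4,5,5,6,9,9,11,12,12,18,18,33]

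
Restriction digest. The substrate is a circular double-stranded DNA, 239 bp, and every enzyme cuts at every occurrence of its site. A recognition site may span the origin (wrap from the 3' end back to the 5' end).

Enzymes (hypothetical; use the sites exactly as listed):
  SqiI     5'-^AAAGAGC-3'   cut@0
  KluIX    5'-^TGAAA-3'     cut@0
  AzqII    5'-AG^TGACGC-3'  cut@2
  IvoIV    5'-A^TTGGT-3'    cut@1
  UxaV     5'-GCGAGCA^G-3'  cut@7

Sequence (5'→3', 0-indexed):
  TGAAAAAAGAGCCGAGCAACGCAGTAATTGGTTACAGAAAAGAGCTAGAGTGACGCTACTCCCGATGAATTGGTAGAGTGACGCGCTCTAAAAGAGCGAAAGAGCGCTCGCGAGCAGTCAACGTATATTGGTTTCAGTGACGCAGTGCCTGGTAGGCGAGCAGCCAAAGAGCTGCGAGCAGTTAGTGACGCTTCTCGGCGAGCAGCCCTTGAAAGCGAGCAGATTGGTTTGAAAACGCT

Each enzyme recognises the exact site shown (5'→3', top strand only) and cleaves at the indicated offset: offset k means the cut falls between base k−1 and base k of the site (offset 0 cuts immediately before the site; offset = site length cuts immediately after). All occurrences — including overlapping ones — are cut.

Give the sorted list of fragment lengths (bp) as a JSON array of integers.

Scan for sites:
  SqiI AAAGAGC/0: at [5, 38, 90, 98, 165] ⇒ [5, 38, 90, 98, 165]
  KluIX TGAAA/0: at [0, 209, 229] ⇒ [0, 209, 229]
  AzqII AGTGACGC/2: at [48, 76, 135, 183] ⇒ [50, 78, 137, 185]
  IvoIV ATTGGT/1: at [26, 68, 126, 222] ⇒ [27, 69, 127, 223]
  UxaV GCGAGCAG/7: at [109, 155, 173, 197, 214] ⇒ [116, 162, 180, 204, 221]

All cut coordinates (distinct, sorted): [0, 5, 27, 38, 50, 69, 78, 90, 98, 116, 127, 137, 162, 165, 180, 185, 204, 209, 221, 223, 229]

Fragment lengths:
  0→5: 5 bp
  5→27: 22 bp
  27→38: 11 bp
  38→50: 12 bp
  50→69: 19 bp
  69→78: 9 bp
  78→90: 12 bp
  90→98: 8 bp
  98→116: 18 bp
  116→127: 11 bp
  127→137: 10 bp
  137→162: 25 bp
  162→165: 3 bp
  165→180: 15 bp
  180→185: 5 bp
  185→204: 19 bp
  204→209: 5 bp
  209→221: 12 bp
  221→223: 2 bp
  223→229: 6 bp
  229→0 (wrap): 239-229+0 = 10 bp

[2,3,5,5,5,6,8,9,10,10,11,11,12,12,12,15,18,19,19,22,25]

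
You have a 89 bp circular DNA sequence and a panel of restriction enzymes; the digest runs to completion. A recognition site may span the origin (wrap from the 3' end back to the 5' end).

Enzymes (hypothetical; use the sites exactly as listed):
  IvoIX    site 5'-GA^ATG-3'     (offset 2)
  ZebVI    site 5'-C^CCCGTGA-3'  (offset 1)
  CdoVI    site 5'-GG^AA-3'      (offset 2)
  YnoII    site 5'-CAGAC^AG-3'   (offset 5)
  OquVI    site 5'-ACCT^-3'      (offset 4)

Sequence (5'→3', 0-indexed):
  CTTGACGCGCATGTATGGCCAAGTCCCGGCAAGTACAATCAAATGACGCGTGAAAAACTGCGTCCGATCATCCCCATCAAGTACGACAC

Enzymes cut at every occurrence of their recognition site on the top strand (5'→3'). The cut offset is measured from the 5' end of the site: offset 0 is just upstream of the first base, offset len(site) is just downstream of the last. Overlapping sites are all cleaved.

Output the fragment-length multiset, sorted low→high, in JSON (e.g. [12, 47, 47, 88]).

Per-enzyme occurrences:
  IvoIX (GAATG, off=2): no sites
  ZebVI (CCCCGTGA, off=1): no sites
  CdoVI (GGAA, off=2): no sites
  YnoII (CAGACAG, off=5): no sites
  OquVI ACCT/4: at [87] ⇒ [2]

Pooled cuts: [2]

Fragment lengths:
  2→2 (wrap): 89-2+2 = 89 bp

[89]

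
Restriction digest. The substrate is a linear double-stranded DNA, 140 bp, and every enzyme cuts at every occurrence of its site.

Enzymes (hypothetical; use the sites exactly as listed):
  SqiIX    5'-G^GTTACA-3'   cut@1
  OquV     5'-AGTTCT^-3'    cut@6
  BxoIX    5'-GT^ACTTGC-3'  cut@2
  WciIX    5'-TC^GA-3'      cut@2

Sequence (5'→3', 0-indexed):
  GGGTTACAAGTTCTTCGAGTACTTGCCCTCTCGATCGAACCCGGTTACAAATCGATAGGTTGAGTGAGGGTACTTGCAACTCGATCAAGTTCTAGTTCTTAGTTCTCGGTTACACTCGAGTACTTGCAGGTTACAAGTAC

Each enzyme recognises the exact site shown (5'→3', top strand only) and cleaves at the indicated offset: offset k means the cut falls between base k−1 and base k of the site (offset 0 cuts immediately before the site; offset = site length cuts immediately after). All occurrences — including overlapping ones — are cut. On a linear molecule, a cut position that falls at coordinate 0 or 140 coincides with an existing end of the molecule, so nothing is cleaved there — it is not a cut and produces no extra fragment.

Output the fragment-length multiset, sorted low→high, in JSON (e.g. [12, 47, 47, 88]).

Per-enzyme occurrences:
  SqiIX GGTTACA/1: at [1, 42, 107, 128] ⇒ [2, 43, 108, 129]
  OquV AGTTCT/6: at [8, 87, 93, 100] ⇒ [14, 93, 99, 106]
  BxoIX GTACTTGC/2: at [18, 69, 119] ⇒ [20, 71, 121]
  WciIX TCGA/2: at [14, 30, 34, 51, 80, 115] ⇒ [16, 32, 36, 53, 82, 117]

All cut coordinates (distinct, sorted): [2, 14, 16, 20, 32, 36, 43, 53, 71, 82, 93, 99, 106, 108, 117, 121, 129]

Fragment lengths:
  [0,2): 2 bp
  [2,14): 12 bp
  [14,16): 2 bp
  [16,20): 4 bp
  [20,32): 12 bp
  [32,36): 4 bp
  [36,43): 7 bp
  [43,53): 10 bp
  [53,71): 18 bp
  [71,82): 11 bp
  [82,93): 11 bp
  [93,99): 6 bp
  [99,106): 7 bp
  [106,108): 2 bp
  [108,117): 9 bp
  [117,121): 4 bp
  [121,129): 8 bp
  [129,140): 11 bp

[2,2,2,4,4,4,6,7,7,8,9,10,11,11,11,12,12,18]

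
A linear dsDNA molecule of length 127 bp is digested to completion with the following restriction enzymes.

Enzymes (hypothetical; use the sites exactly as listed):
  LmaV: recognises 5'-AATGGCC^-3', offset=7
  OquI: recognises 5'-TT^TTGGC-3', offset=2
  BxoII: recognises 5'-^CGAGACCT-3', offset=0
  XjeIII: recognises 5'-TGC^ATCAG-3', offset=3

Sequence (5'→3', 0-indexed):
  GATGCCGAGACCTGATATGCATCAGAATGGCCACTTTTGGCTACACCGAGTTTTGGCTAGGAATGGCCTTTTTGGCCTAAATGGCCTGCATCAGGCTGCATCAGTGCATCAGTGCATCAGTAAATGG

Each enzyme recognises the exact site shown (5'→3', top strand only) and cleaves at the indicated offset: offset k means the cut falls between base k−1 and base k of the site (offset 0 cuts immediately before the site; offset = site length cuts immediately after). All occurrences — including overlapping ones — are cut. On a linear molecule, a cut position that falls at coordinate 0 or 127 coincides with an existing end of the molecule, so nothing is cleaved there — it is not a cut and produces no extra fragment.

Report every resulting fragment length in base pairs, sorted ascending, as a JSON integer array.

Site scan:
  LmaV (AATGGCC, off=7): starts [25, 61, 79] → cuts [32, 68, 86]
  OquI (TTTTGGC, off=2): starts [34, 50, 69] → cuts [36, 52, 71]
  BxoII (CGAGACCT, off=0): starts [5] → cuts [5]
  XjeIII (TGCATCAG, off=3): starts [17, 86, 96, 104, 112] → cuts [20, 89, 99, 107, 115]

Pooled cuts: [5, 20, 32, 36, 52, 68, 71, 86, 89, 99, 107, 115]

Fragment lengths:
  [0,5): 5 bp
  [5,20): 15 bp
  [20,32): 12 bp
  [32,36): 4 bp
  [36,52): 16 bp
  [52,68): 16 bp
  [68,71): 3 bp
  [71,86): 15 bp
  [86,89): 3 bp
  [89,99): 10 bp
  [99,107): 8 bp
  [107,115): 8 bp
  [115,127): 12 bp

[3,3,4,5,8,8,10,12,12,15,15,16,16]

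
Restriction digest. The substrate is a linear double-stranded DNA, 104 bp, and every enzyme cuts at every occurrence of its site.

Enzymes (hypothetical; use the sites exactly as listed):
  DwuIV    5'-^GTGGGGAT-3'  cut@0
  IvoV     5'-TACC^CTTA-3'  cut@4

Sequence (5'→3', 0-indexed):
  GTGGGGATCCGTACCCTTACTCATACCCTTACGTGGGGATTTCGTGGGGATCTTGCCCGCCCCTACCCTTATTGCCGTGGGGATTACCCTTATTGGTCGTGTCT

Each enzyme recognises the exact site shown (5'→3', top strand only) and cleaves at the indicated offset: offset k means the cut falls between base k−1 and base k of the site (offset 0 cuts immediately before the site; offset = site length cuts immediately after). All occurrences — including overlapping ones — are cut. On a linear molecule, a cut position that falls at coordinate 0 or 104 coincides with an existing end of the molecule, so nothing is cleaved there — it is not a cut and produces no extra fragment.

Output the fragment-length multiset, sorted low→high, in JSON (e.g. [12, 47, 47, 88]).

Scan for sites:
  DwuIV GTGGGGAT/0: at [0, 32, 43, 76] ⇒ [32, 43, 76] (position 0 is a terminus of the linear molecule — no cut)
  IvoV TACCCTTA/4: at [11, 23, 63, 84] ⇒ [15, 27, 67, 88]

Pooled cuts: [15, 27, 32, 43, 67, 76, 88]

Fragment lengths:
  [0,15): 15 bp
  [15,27): 12 bp
  [27,32): 5 bp
  [32,43): 11 bp
  [43,67): 24 bp
  [67,76): 9 bp
  [76,88): 12 bp
  [88,104): 16 bp

[5,9,11,12,12,15,16,24]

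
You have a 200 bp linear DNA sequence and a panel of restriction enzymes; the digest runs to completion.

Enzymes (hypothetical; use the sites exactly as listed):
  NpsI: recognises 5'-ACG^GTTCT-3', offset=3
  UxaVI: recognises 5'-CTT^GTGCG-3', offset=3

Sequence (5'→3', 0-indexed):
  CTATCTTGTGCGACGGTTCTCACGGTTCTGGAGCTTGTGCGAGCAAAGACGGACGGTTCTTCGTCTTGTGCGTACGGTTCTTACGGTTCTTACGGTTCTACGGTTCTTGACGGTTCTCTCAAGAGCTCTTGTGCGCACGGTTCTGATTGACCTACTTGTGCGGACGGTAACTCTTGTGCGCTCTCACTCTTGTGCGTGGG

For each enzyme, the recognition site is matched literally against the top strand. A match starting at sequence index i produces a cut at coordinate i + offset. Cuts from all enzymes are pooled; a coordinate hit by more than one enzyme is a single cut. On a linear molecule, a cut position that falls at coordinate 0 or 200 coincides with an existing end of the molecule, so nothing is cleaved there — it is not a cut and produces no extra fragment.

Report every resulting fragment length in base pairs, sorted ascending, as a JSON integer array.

Scan for sites:
  NpsI (ACGGTTCT, off=3): starts [12, 21, 52, 73, 82, 91, 99, 109, 136] → cuts [15, 24, 55, 76, 85, 94, 102, 112, 139]
  UxaVI (CTTGTGCG, off=3): starts [4, 33, 64, 127, 154, 172, 188] → cuts [7, 36, 67, 130, 157, 175, 191]

All cut coordinates (distinct, sorted): [7, 15, 24, 36, 55, 67, 76, 85, 94, 102, 112, 130, 139, 157, 175, 191]

Fragments:
  [0,7): 7 bp
  [7,15): 8 bp
  [15,24): 9 bp
  [24,36): 12 bp
  [36,55): 19 bp
  [55,67): 12 bp
  [67,76): 9 bp
  [76,85): 9 bp
  [85,94): 9 bp
  [94,102): 8 bp
  [102,112): 10 bp
  [112,130): 18 bp
  [130,139): 9 bp
  [139,157): 18 bp
  [157,175): 18 bp
  [175,191): 16 bp
  [191,200): 9 bp

[7,8,8,9,9,9,9,9,9,10,12,12,16,18,18,18,19]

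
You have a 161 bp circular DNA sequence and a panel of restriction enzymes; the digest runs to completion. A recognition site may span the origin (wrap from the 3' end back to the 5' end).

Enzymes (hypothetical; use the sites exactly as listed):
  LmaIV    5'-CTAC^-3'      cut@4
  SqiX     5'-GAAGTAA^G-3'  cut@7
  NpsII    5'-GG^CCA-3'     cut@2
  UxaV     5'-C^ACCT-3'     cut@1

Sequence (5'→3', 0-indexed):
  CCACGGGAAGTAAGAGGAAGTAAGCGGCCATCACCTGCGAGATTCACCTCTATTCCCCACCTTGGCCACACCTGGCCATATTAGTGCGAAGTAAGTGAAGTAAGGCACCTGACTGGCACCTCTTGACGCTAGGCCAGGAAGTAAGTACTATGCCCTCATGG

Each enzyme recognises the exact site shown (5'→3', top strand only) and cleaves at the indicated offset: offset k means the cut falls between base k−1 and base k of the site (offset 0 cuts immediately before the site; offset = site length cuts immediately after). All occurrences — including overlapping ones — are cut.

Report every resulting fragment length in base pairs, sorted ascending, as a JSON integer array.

Site scan:
  LmaIV (CTAC, off=4): no sites
  SqiX (GAAGTAAG, off=7): starts [6, 16, 87, 96, 137] → cuts [13, 23, 94, 103, 144]
  NpsII (GGCCA, off=2): starts [25, 63, 73, 131, 159] → cuts [0, 27, 65, 75, 133]
  UxaV (CACCT, off=1): starts [31, 44, 57, 68, 105, 116] → cuts [32, 45, 58, 69, 106, 117]

All cut coordinates (distinct, sorted): [0, 13, 23, 27, 32, 45, 58, 65, 69, 75, 94, 103, 106, 117, 133, 144]

Fragments:
  0→13: 13 bp
  13→23: 10 bp
  23→27: 4 bp
  27→32: 5 bp
  32→45: 13 bp
  45→58: 13 bp
  58→65: 7 bp
  65→69: 4 bp
  69→75: 6 bp
  75→94: 19 bp
  94→103: 9 bp
  103→106: 3 bp
  106→117: 11 bp
  117→133: 16 bp
  133→144: 11 bp
  144→0 (wrap): 161-144+0 = 17 bp

[3,4,4,5,6,7,9,10,11,11,13,13,13,16,17,19]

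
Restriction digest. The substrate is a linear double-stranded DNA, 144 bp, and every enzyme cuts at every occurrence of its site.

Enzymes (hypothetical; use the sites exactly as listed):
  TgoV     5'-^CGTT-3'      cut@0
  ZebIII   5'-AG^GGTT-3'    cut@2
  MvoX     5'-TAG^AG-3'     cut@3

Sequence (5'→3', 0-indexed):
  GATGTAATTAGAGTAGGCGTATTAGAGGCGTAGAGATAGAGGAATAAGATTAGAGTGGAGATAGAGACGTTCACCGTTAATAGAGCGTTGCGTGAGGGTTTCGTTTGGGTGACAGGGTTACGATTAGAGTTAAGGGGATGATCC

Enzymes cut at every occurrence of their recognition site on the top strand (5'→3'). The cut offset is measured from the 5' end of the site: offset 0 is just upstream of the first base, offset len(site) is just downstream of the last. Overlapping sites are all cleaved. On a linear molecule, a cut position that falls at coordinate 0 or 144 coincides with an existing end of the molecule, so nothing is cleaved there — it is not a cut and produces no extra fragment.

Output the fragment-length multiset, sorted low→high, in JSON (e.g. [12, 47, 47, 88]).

Site scan:
  TgoV (CGTT, off=0): starts [67, 74, 85, 101] → cuts [67, 74, 85, 101]
  ZebIII (AGGGTT, off=2): starts [94, 113] → cuts [96, 115]
  MvoX (TAGAG, off=3): starts [8, 22, 30, 36, 50, 61, 80, 124] → cuts [11, 25, 33, 39, 53, 64, 83, 127]

All cut coordinates (distinct, sorted): [11, 25, 33, 39, 53, 64, 67, 74, 83, 85, 96, 101, 115, 127]

Fragment lengths:
  [0,11): 11 bp
  [11,25): 14 bp
  [25,33): 8 bp
  [33,39): 6 bp
  [39,53): 14 bp
  [53,64): 11 bp
  [64,67): 3 bp
  [67,74): 7 bp
  [74,83): 9 bp
  [83,85): 2 bp
  [85,96): 11 bp
  [96,101): 5 bp
  [101,115): 14 bp
  [115,127): 12 bp
  [127,144): 17 bp

[2,3,5,6,7,8,9,11,11,11,12,14,14,14,17]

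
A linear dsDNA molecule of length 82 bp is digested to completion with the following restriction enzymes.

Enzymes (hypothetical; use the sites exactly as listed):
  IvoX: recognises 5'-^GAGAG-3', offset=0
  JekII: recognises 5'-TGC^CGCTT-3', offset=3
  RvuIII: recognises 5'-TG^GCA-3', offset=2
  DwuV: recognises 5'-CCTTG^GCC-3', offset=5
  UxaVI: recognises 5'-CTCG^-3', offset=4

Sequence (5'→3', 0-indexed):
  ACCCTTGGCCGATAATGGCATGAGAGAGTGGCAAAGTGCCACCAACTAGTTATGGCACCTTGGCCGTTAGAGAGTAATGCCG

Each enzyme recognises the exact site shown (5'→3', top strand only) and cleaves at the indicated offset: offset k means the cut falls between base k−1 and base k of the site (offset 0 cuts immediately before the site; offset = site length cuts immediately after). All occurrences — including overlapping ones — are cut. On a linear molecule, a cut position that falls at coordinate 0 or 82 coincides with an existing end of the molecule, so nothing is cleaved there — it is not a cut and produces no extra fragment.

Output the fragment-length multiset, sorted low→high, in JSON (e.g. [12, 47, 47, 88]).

[2,4,7,7,7,8,10,13,24]

Scan for sites:
  IvoX (GAGAG, off=0): starts [21, 23, 69] → cuts [21, 23, 69]
  JekII (TGCCGCTT, off=3): no sites
  RvuIII (TGGCA, off=2): starts [15, 28, 52] → cuts [17, 30, 54]
  DwuV (CCTTGGCC, off=5): starts [2, 57] → cuts [7, 62]
  UxaVI (CTCG, off=4): no sites

Pooled cuts: [7, 17, 21, 23, 30, 54, 62, 69]

Fragment lengths:
  [0,7): 7 bp
  [7,17): 10 bp
  [17,21): 4 bp
  [21,23): 2 bp
  [23,30): 7 bp
  [30,54): 24 bp
  [54,62): 8 bp
  [62,69): 7 bp
  [69,82): 13 bp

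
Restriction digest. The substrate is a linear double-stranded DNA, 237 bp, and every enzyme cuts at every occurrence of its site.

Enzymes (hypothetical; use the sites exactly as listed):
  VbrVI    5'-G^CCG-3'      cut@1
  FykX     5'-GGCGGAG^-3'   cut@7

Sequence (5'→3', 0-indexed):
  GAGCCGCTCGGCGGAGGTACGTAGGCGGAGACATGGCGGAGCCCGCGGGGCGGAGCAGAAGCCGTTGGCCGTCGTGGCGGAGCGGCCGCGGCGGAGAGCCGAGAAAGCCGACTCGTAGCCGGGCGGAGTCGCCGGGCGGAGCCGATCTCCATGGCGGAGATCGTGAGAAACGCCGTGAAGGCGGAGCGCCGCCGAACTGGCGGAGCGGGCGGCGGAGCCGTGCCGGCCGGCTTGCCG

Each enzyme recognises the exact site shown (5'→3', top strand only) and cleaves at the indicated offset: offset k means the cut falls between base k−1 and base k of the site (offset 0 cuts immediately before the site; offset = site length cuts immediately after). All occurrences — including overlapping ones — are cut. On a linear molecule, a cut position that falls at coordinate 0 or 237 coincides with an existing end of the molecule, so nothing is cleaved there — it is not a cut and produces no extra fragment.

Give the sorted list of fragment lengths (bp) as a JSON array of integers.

[2,2,3,3,3,3,3,4,5,6,7,8,9,10,10,11,11,11,12,13,13,14,14,14,14,14,18]

Site scan:
  VbrVI GCCG/1: at [2, 60, 67, 84, 97, 106, 117, 130, 140, 171, 187, 190, 216, 221, 225, 233] ⇒ [3, 61, 68, 85, 98, 107, 118, 131, 141, 172, 188, 191, 217, 222, 226, 234]
  FykX GGCGGAG/7: at [9, 23, 34, 48, 75, 89, 121, 134, 152, 179, 198, 210] ⇒ [16, 30, 41, 55, 82, 96, 128, 141, 159, 186, 205, 217]

Pooled cuts: [3, 16, 30, 41, 55, 61, 68, 82, 85, 96, 98, 107, 118, 128, 131, 141, 159, 172, 186, 188, 191, 205, 217, 222, 226, 234]

Fragment lengths:
  [0,3): 3 bp
  [3,16): 13 bp
  [16,30): 14 bp
  [30,41): 11 bp
  [41,55): 14 bp
  [55,61): 6 bp
  [61,68): 7 bp
  [68,82): 14 bp
  [82,85): 3 bp
  [85,96): 11 bp
  [96,98): 2 bp
  [98,107): 9 bp
  [107,118): 11 bp
  [118,128): 10 bp
  [128,131): 3 bp
  [131,141): 10 bp
  [141,159): 18 bp
  [159,172): 13 bp
  [172,186): 14 bp
  [186,188): 2 bp
  [188,191): 3 bp
  [191,205): 14 bp
  [205,217): 12 bp
  [217,222): 5 bp
  [222,226): 4 bp
  [226,234): 8 bp
  [234,237): 3 bp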